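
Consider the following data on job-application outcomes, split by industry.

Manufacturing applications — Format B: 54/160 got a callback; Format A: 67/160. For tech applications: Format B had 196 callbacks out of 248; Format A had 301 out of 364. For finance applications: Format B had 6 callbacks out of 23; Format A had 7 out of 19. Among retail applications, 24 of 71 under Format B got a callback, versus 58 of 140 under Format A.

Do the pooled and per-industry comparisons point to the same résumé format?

Manufacturing: Format B 54/160 = 33.8%, Format A 67/160 = 41.9% → Format A
Tech: Format B 196/248 = 79.0%, Format A 301/364 = 82.7% → Format A
Finance: Format B 6/23 = 26.1%, Format A 7/19 = 36.8% → Format A
Retail: Format B 24/71 = 33.8%, Format A 58/140 = 41.4% → Format A
Overall: Format B 280/502 = 55.8%, Format A 433/683 = 63.4% → Format A
Format A wins overall and in every industry group — no reversal.

Yes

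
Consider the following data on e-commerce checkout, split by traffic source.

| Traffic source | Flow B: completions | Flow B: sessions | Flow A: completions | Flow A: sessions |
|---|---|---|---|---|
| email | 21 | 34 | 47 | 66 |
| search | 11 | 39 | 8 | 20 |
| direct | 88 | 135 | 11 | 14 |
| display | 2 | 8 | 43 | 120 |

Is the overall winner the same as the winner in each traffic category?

No

Email: Flow B 21/34 = 61.8%, Flow A 47/66 = 71.2% → Flow A
Search: Flow B 11/39 = 28.2%, Flow A 8/20 = 40.0% → Flow A
Direct: Flow B 88/135 = 65.2%, Flow A 11/14 = 78.6% → Flow A
Display: Flow B 2/8 = 25.0%, Flow A 43/120 = 35.8% → Flow A
Overall: Flow B 122/216 = 56.5%, Flow A 109/220 = 49.5% → Flow B
Flow A wins each traffic group but Flow B wins overall — the comparison reverses. Flow A's sessions skew toward display, which has a lower base rate.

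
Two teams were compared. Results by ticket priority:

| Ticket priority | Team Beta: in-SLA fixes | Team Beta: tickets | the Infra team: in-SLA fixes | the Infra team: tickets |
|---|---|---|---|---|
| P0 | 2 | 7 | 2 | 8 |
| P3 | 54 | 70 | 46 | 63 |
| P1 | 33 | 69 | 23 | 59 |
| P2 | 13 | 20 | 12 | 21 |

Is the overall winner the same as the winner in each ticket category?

P0: Team Beta 2/7 = 28.6%, the Infra team 2/8 = 25.0% → Team Beta
P3: Team Beta 54/70 = 77.1%, the Infra team 46/63 = 73.0% → Team Beta
P1: Team Beta 33/69 = 47.8%, the Infra team 23/59 = 39.0% → Team Beta
P2: Team Beta 13/20 = 65.0%, the Infra team 12/21 = 57.1% → Team Beta
Overall: Team Beta 102/166 = 61.4%, the Infra team 83/151 = 55.0% → Team Beta
Team Beta wins overall and in every ticket group — no reversal.

Yes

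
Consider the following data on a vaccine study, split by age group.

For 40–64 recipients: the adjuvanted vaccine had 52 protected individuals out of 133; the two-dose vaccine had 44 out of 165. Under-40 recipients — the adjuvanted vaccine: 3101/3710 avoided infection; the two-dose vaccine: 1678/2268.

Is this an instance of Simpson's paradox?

40–64: the adjuvanted vaccine 52/133 = 39.1%, the two-dose vaccine 44/165 = 26.7% → the adjuvanted vaccine
Under-40: the adjuvanted vaccine 3101/3710 = 83.6%, the two-dose vaccine 1678/2268 = 74.0% → the adjuvanted vaccine
Overall: the adjuvanted vaccine 3153/3843 = 82.0%, the two-dose vaccine 1722/2433 = 70.8% → the adjuvanted vaccine
The adjuvanted vaccine wins overall and in every age group — no reversal.

No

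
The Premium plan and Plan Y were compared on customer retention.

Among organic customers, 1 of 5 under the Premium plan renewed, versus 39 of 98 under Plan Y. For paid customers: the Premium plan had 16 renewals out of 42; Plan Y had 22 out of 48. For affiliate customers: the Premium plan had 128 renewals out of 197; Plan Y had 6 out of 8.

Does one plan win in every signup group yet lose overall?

Organic: the Premium plan 1/5 = 20.0%, Plan Y 39/98 = 39.8% → Plan Y
Paid: the Premium plan 16/42 = 38.1%, Plan Y 22/48 = 45.8% → Plan Y
Affiliate: the Premium plan 128/197 = 65.0%, Plan Y 6/8 = 75.0% → Plan Y
Overall: the Premium plan 145/244 = 59.4%, Plan Y 67/154 = 43.5% → the Premium plan
Plan Y wins each signup group but the Premium plan wins overall — the comparison reverses. Plan Y's customers skew toward organic, which has a lower base rate.

Yes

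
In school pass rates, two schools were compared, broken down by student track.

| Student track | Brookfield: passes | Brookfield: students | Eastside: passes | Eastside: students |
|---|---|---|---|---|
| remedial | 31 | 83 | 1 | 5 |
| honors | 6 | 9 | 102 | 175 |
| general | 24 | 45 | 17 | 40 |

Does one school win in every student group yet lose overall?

Remedial: Brookfield 31/83 = 37.3%, Eastside 1/5 = 20.0% → Brookfield
Honors: Brookfield 6/9 = 66.7%, Eastside 102/175 = 58.3% → Brookfield
General: Brookfield 24/45 = 53.3%, Eastside 17/40 = 42.5% → Brookfield
Overall: Brookfield 61/137 = 44.5%, Eastside 120/220 = 54.5% → Eastside
Brookfield wins each student group but Eastside wins overall — the comparison reverses. Brookfield's students skew toward remedial, which has a lower base rate.

Yes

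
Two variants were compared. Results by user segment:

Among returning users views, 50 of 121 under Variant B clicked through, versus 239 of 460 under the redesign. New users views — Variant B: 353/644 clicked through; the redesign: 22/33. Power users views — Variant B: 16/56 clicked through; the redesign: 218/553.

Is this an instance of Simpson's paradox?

Yes

Returning users: Variant B 50/121 = 41.3%, the redesign 239/460 = 52.0% → the redesign
New users: Variant B 353/644 = 54.8%, the redesign 22/33 = 66.7% → the redesign
Power users: Variant B 16/56 = 28.6%, the redesign 218/553 = 39.4% → the redesign
Overall: Variant B 419/821 = 51.0%, the redesign 479/1046 = 45.8% → Variant B
The redesign wins each user group but Variant B wins overall — the comparison reverses. The redesign's views skew toward power users, which has a lower base rate.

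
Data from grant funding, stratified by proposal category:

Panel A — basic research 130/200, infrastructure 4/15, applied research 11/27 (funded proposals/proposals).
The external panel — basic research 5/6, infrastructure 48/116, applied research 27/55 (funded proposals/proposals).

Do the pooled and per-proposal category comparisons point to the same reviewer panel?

Basic research: Panel A 130/200 = 65.0%, the external panel 5/6 = 83.3% → the external panel
Infrastructure: Panel A 4/15 = 26.7%, the external panel 48/116 = 41.4% → the external panel
Applied research: Panel A 11/27 = 40.7%, the external panel 27/55 = 49.1% → the external panel
Overall: Panel A 145/242 = 59.9%, the external panel 80/177 = 45.2% → Panel A
The external panel wins each proposal group but Panel A wins overall — the comparison reverses. The external panel's proposals skew toward infrastructure, which has a lower base rate.

No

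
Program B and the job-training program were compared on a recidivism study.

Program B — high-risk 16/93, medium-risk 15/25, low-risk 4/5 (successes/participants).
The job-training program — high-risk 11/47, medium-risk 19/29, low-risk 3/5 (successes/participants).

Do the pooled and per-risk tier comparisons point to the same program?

High-risk: Program B 16/93 = 17.2%, the job-training program 11/47 = 23.4% → the job-training program
Medium-risk: Program B 15/25 = 60.0%, the job-training program 19/29 = 65.5% → the job-training program
Low-risk: Program B 4/5 = 80.0%, the job-training program 3/5 = 60.0% → Program B
Overall: Program B 35/123 = 28.5%, the job-training program 33/81 = 40.7% → the job-training program
Neither sweeps: Program B wins 1 of 3 groups, the job-training program wins 2. The job-training program wins overall but not every group — no Simpson reversal.

No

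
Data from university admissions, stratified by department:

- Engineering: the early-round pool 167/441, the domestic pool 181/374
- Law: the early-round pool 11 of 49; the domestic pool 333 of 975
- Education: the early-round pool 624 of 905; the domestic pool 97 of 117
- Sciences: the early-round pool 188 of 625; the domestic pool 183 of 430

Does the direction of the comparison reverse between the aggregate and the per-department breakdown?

Yes

Engineering: the early-round pool 167/441 = 37.9%, the domestic pool 181/374 = 48.4% → the domestic pool
Law: the early-round pool 11/49 = 22.4%, the domestic pool 333/975 = 34.2% → the domestic pool
Education: the early-round pool 624/905 = 69.0%, the domestic pool 97/117 = 82.9% → the domestic pool
Sciences: the early-round pool 188/625 = 30.1%, the domestic pool 183/430 = 42.6% → the domestic pool
Overall: the early-round pool 990/2020 = 49.0%, the domestic pool 794/1896 = 41.9% → the early-round pool
The domestic pool wins each department group but the early-round pool wins overall — the comparison reverses. The domestic pool's applicants skew toward Law, which has a lower base rate.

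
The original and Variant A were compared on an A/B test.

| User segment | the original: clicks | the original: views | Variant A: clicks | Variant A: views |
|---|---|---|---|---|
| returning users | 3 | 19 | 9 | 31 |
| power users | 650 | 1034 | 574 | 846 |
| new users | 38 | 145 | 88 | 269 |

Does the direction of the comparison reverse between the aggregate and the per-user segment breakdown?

No

Returning users: the original 3/19 = 15.8%, Variant A 9/31 = 29.0% → Variant A
Power users: the original 650/1034 = 62.9%, Variant A 574/846 = 67.8% → Variant A
New users: the original 38/145 = 26.2%, Variant A 88/269 = 32.7% → Variant A
Overall: the original 691/1198 = 57.7%, Variant A 671/1146 = 58.6% → Variant A
Variant A wins overall and in every user group — no reversal.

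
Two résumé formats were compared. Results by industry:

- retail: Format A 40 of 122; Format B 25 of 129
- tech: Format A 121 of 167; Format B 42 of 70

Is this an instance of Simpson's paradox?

No

Retail: Format A 40/122 = 32.8%, Format B 25/129 = 19.4% → Format A
Tech: Format A 121/167 = 72.5%, Format B 42/70 = 60.0% → Format A
Overall: Format A 161/289 = 55.7%, Format B 67/199 = 33.7% → Format A
Format A wins overall and in every industry group — no reversal.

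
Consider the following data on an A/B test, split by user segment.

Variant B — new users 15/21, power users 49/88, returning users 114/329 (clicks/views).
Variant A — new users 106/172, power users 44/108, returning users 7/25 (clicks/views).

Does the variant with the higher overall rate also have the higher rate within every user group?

New users: Variant B 15/21 = 71.4%, Variant A 106/172 = 61.6% → Variant B
Power users: Variant B 49/88 = 55.7%, Variant A 44/108 = 40.7% → Variant B
Returning users: Variant B 114/329 = 34.7%, Variant A 7/25 = 28.0% → Variant B
Overall: Variant B 178/438 = 40.6%, Variant A 157/305 = 51.5% → Variant A
Variant B wins each user group but Variant A wins overall — the comparison reverses. Variant B's views skew toward returning users, which has a lower base rate.

No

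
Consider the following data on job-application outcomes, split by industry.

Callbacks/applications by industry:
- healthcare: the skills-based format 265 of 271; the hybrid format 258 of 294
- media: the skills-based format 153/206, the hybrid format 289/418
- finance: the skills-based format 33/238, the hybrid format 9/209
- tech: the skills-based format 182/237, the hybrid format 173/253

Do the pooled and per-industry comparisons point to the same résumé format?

Healthcare: the skills-based format 265/271 = 97.8%, the hybrid format 258/294 = 87.8% → the skills-based format
Media: the skills-based format 153/206 = 74.3%, the hybrid format 289/418 = 69.1% → the skills-based format
Finance: the skills-based format 33/238 = 13.9%, the hybrid format 9/209 = 4.3% → the skills-based format
Tech: the skills-based format 182/237 = 76.8%, the hybrid format 173/253 = 68.4% → the skills-based format
Overall: the skills-based format 633/952 = 66.5%, the hybrid format 729/1174 = 62.1% → the skills-based format
The skills-based format wins overall and in every industry group — no reversal.

Yes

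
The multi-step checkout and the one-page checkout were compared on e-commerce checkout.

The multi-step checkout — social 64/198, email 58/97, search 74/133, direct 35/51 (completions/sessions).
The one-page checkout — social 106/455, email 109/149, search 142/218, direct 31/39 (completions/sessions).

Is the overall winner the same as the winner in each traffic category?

No

Social: the multi-step checkout 64/198 = 32.3%, the one-page checkout 106/455 = 23.3% → the multi-step checkout
Email: the multi-step checkout 58/97 = 59.8%, the one-page checkout 109/149 = 73.2% → the one-page checkout
Search: the multi-step checkout 74/133 = 55.6%, the one-page checkout 142/218 = 65.1% → the one-page checkout
Direct: the multi-step checkout 35/51 = 68.6%, the one-page checkout 31/39 = 79.5% → the one-page checkout
Overall: the multi-step checkout 231/479 = 48.2%, the one-page checkout 388/861 = 45.1% → the multi-step checkout
Neither sweeps: the multi-step checkout wins 1 of 4 groups, the one-page checkout wins 3. The multi-step checkout wins overall but not every group — no Simpson reversal.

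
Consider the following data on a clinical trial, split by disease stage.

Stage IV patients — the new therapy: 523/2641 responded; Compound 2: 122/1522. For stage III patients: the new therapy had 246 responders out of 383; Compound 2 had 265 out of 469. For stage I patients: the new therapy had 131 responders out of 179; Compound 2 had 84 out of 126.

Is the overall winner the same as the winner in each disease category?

Stage IV: the new therapy 523/2641 = 19.8%, Compound 2 122/1522 = 8.0% → the new therapy
Stage III: the new therapy 246/383 = 64.2%, Compound 2 265/469 = 56.5% → the new therapy
Stage I: the new therapy 131/179 = 73.2%, Compound 2 84/126 = 66.7% → the new therapy
Overall: the new therapy 900/3203 = 28.1%, Compound 2 471/2117 = 22.2% → the new therapy
The new therapy wins overall and in every disease group — no reversal.

Yes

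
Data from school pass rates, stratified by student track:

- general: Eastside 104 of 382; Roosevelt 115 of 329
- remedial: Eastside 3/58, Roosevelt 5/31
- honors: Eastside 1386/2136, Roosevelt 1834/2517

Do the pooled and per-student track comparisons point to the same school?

General: Eastside 104/382 = 27.2%, Roosevelt 115/329 = 35.0% → Roosevelt
Remedial: Eastside 3/58 = 5.2%, Roosevelt 5/31 = 16.1% → Roosevelt
Honors: Eastside 1386/2136 = 64.9%, Roosevelt 1834/2517 = 72.9% → Roosevelt
Overall: Eastside 1493/2576 = 58.0%, Roosevelt 1954/2877 = 67.9% → Roosevelt
Roosevelt wins overall and in every student group — no reversal.

Yes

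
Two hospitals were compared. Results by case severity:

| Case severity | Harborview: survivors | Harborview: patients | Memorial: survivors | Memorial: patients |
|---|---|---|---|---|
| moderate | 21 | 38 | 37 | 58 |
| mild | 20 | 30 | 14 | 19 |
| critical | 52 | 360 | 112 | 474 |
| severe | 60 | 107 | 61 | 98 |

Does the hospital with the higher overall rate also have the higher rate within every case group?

Yes

Moderate: Harborview 21/38 = 55.3%, Memorial 37/58 = 63.8% → Memorial
Mild: Harborview 20/30 = 66.7%, Memorial 14/19 = 73.7% → Memorial
Critical: Harborview 52/360 = 14.4%, Memorial 112/474 = 23.6% → Memorial
Severe: Harborview 60/107 = 56.1%, Memorial 61/98 = 62.2% → Memorial
Overall: Harborview 153/535 = 28.6%, Memorial 224/649 = 34.5% → Memorial
Memorial wins overall and in every case group — no reversal.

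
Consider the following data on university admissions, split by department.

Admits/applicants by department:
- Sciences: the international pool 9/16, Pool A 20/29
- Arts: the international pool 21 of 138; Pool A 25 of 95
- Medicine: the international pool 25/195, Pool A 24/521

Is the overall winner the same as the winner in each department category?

Sciences: the international pool 9/16 = 56.2%, Pool A 20/29 = 69.0% → Pool A
Arts: the international pool 21/138 = 15.2%, Pool A 25/95 = 26.3% → Pool A
Medicine: the international pool 25/195 = 12.8%, Pool A 24/521 = 4.6% → the international pool
Overall: the international pool 55/349 = 15.8%, Pool A 69/645 = 10.7% → the international pool
Neither sweeps: the international pool wins 1 of 3 groups, Pool A wins 2. The international pool wins overall but not every group — no Simpson reversal.

No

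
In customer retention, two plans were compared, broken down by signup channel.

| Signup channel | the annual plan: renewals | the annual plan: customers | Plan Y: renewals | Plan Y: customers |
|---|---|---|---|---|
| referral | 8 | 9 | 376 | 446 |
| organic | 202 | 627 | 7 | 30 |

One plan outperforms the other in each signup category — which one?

the annual plan

Referral: the annual plan 8/9 = 88.9%, Plan Y 376/446 = 84.3% → the annual plan
Organic: the annual plan 202/627 = 32.2%, Plan Y 7/30 = 23.3% → the annual plan
The annual plan has the higher rate in both groups.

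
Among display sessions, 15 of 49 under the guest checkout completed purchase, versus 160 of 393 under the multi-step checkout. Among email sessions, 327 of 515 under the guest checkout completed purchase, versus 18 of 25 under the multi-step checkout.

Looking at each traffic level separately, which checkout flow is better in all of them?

Display: the guest checkout 15/49 = 30.6%, the multi-step checkout 160/393 = 40.7% → the multi-step checkout
Email: the guest checkout 327/515 = 63.5%, the multi-step checkout 18/25 = 72.0% → the multi-step checkout
The multi-step checkout has the higher rate in both groups.

the multi-step checkout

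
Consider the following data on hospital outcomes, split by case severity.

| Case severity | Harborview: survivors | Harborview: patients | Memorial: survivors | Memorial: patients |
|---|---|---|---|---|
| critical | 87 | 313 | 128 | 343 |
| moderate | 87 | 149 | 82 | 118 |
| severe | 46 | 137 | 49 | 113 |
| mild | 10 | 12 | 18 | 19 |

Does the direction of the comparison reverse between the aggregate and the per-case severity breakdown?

Critical: Harborview 87/313 = 27.8%, Memorial 128/343 = 37.3% → Memorial
Moderate: Harborview 87/149 = 58.4%, Memorial 82/118 = 69.5% → Memorial
Severe: Harborview 46/137 = 33.6%, Memorial 49/113 = 43.4% → Memorial
Mild: Harborview 10/12 = 83.3%, Memorial 18/19 = 94.7% → Memorial
Overall: Harborview 230/611 = 37.6%, Memorial 277/593 = 46.7% → Memorial
Memorial wins overall and in every case group — no reversal.

No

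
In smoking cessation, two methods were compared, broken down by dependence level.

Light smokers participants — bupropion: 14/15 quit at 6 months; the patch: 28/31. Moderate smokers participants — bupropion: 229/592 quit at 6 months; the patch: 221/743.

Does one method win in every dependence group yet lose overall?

No

Light smokers: bupropion 14/15 = 93.3%, the patch 28/31 = 90.3% → bupropion
Moderate smokers: bupropion 229/592 = 38.7%, the patch 221/743 = 29.7% → bupropion
Overall: bupropion 243/607 = 40.0%, the patch 249/774 = 32.2% → bupropion
Bupropion wins overall and in every dependence group — no reversal.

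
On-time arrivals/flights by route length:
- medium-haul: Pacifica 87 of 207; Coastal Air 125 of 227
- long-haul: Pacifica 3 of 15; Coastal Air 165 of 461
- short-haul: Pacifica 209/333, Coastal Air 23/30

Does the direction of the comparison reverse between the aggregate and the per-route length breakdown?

Yes

Medium-haul: Pacifica 87/207 = 42.0%, Coastal Air 125/227 = 55.1% → Coastal Air
Long-haul: Pacifica 3/15 = 20.0%, Coastal Air 165/461 = 35.8% → Coastal Air
Short-haul: Pacifica 209/333 = 62.8%, Coastal Air 23/30 = 76.7% → Coastal Air
Overall: Pacifica 299/555 = 53.9%, Coastal Air 313/718 = 43.6% → Pacifica
Coastal Air wins each route group but Pacifica wins overall — the comparison reverses. Coastal Air's flights skew toward long-haul, which has a lower base rate.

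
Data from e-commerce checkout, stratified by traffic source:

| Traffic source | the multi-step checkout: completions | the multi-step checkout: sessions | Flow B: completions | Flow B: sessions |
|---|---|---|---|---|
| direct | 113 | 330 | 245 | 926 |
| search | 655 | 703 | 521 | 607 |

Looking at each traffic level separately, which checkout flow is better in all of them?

Direct: the multi-step checkout 113/330 = 34.2%, Flow B 245/926 = 26.5% → the multi-step checkout
Search: the multi-step checkout 655/703 = 93.2%, Flow B 521/607 = 85.8% → the multi-step checkout
The multi-step checkout has the higher rate in both groups.

the multi-step checkout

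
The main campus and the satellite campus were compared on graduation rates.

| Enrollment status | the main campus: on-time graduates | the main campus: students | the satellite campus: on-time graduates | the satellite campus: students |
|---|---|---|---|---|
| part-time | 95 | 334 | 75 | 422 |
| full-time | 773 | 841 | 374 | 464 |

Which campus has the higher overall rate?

the main campus

Part-time: the main campus 95/334 = 28.4%, the satellite campus 75/422 = 17.8% → the main campus
Full-time: the main campus 773/841 = 91.9%, the satellite campus 374/464 = 80.6% → the main campus
Overall: the main campus 868/1175 = 73.9%, the satellite campus 449/886 = 50.7% → the main campus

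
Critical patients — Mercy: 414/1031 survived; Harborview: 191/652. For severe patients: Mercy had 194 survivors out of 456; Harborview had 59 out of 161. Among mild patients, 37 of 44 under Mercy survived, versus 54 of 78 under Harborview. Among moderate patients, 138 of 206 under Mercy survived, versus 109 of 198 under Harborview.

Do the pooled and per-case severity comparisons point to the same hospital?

Critical: Mercy 414/1031 = 40.2%, Harborview 191/652 = 29.3% → Mercy
Severe: Mercy 194/456 = 42.5%, Harborview 59/161 = 36.6% → Mercy
Mild: Mercy 37/44 = 84.1%, Harborview 54/78 = 69.2% → Mercy
Moderate: Mercy 138/206 = 67.0%, Harborview 109/198 = 55.1% → Mercy
Overall: Mercy 783/1737 = 45.1%, Harborview 413/1089 = 37.9% → Mercy
Mercy wins overall and in every case group — no reversal.

Yes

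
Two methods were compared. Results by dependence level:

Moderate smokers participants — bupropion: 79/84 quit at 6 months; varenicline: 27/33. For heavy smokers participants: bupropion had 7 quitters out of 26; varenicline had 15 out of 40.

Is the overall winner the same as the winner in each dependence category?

Moderate smokers: bupropion 79/84 = 94.0%, varenicline 27/33 = 81.8% → bupropion
Heavy smokers: bupropion 7/26 = 26.9%, varenicline 15/40 = 37.5% → varenicline
Overall: bupropion 86/110 = 78.2%, varenicline 42/73 = 57.5% → bupropion
Neither sweeps: bupropion wins 1 of 2 groups, varenicline wins 1. Bupropion wins overall but not every group — no Simpson reversal.

No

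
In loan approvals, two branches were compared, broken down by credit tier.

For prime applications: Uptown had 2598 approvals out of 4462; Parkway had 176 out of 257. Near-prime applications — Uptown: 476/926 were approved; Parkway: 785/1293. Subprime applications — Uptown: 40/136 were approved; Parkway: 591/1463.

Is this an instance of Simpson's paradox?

Prime: Uptown 2598/4462 = 58.2%, Parkway 176/257 = 68.5% → Parkway
Near-prime: Uptown 476/926 = 51.4%, Parkway 785/1293 = 60.7% → Parkway
Subprime: Uptown 40/136 = 29.4%, Parkway 591/1463 = 40.4% → Parkway
Overall: Uptown 3114/5524 = 56.4%, Parkway 1552/3013 = 51.5% → Uptown
Parkway wins each credit group but Uptown wins overall — the comparison reverses. Parkway's applications skew toward subprime, which has a lower base rate.

Yes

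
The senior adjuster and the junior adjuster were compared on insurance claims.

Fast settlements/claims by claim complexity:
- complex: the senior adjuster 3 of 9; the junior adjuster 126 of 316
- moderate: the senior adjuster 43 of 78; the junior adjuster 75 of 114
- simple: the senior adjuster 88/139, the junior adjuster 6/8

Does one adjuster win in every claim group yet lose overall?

Yes

Complex: the senior adjuster 3/9 = 33.3%, the junior adjuster 126/316 = 39.9% → the junior adjuster
Moderate: the senior adjuster 43/78 = 55.1%, the junior adjuster 75/114 = 65.8% → the junior adjuster
Simple: the senior adjuster 88/139 = 63.3%, the junior adjuster 6/8 = 75.0% → the junior adjuster
Overall: the senior adjuster 134/226 = 59.3%, the junior adjuster 207/438 = 47.3% → the senior adjuster
The junior adjuster wins each claim group but the senior adjuster wins overall — the comparison reverses. The junior adjuster's claims skew toward complex, which has a lower base rate.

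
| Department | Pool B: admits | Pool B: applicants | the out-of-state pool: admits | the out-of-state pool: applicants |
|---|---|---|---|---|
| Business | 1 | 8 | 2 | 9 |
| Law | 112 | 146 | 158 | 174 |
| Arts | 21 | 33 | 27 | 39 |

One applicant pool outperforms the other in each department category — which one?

the out-of-state pool

Business: Pool B 1/8 = 12.5%, the out-of-state pool 2/9 = 22.2% → the out-of-state pool
Law: Pool B 112/146 = 76.7%, the out-of-state pool 158/174 = 90.8% → the out-of-state pool
Arts: Pool B 21/33 = 63.6%, the out-of-state pool 27/39 = 69.2% → the out-of-state pool
The out-of-state pool has the higher rate in all 3 groups.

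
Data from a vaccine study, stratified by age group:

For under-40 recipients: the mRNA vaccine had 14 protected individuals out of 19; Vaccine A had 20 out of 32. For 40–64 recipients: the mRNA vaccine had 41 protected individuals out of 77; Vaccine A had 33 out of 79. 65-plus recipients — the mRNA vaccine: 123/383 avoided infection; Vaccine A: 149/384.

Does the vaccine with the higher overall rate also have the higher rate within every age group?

No

Under-40: the mRNA vaccine 14/19 = 73.7%, Vaccine A 20/32 = 62.5% → the mRNA vaccine
40–64: the mRNA vaccine 41/77 = 53.2%, Vaccine A 33/79 = 41.8% → the mRNA vaccine
65-plus: the mRNA vaccine 123/383 = 32.1%, Vaccine A 149/384 = 38.8% → Vaccine A
Overall: the mRNA vaccine 178/479 = 37.2%, Vaccine A 202/495 = 40.8% → Vaccine A
Neither sweeps: the mRNA vaccine wins 2 of 3 groups, Vaccine A wins 1. Vaccine A wins overall but not every group — no Simpson reversal.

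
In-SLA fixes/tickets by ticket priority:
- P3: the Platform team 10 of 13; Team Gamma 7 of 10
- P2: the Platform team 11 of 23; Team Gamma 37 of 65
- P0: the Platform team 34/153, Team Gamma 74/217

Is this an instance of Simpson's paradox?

P3: the Platform team 10/13 = 76.9%, Team Gamma 7/10 = 70.0% → the Platform team
P2: the Platform team 11/23 = 47.8%, Team Gamma 37/65 = 56.9% → Team Gamma
P0: the Platform team 34/153 = 22.2%, Team Gamma 74/217 = 34.1% → Team Gamma
Overall: the Platform team 55/189 = 29.1%, Team Gamma 118/292 = 40.4% → Team Gamma
Neither sweeps: the Platform team wins 1 of 3 groups, Team Gamma wins 2. Team Gamma wins overall but not every group — no Simpson reversal.

No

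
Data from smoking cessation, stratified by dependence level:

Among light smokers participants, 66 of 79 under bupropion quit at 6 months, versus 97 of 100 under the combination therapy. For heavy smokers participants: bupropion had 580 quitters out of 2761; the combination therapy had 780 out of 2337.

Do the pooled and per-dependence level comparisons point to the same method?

Light smokers: bupropion 66/79 = 83.5%, the combination therapy 97/100 = 97.0% → the combination therapy
Heavy smokers: bupropion 580/2761 = 21.0%, the combination therapy 780/2337 = 33.4% → the combination therapy
Overall: bupropion 646/2840 = 22.7%, the combination therapy 877/2437 = 36.0% → the combination therapy
The combination therapy wins overall and in every dependence group — no reversal.

Yes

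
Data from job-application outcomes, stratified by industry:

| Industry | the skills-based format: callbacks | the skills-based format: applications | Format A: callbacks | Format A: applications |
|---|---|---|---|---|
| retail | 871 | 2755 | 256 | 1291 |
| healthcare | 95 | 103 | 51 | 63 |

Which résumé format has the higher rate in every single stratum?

the skills-based format

Retail: the skills-based format 871/2755 = 31.6%, Format A 256/1291 = 19.8% → the skills-based format
Healthcare: the skills-based format 95/103 = 92.2%, Format A 51/63 = 81.0% → the skills-based format
The skills-based format has the higher rate in both groups.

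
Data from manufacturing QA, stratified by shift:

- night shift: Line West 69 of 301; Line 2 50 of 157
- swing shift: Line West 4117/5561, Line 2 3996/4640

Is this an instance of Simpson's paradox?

Night shift: Line West 69/301 = 22.9%, Line 2 50/157 = 31.8% → Line 2
Swing shift: Line West 4117/5561 = 74.0%, Line 2 3996/4640 = 86.1% → Line 2
Overall: Line West 4186/5862 = 71.4%, Line 2 4046/4797 = 84.3% → Line 2
Line 2 wins overall and in every shift group — no reversal.

No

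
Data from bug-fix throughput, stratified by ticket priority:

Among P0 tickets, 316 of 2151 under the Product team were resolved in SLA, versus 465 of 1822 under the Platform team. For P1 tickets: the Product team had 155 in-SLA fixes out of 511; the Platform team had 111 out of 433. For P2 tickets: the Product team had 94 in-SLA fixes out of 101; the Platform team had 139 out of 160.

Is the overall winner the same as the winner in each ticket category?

No

P0: the Product team 316/2151 = 14.7%, the Platform team 465/1822 = 25.5% → the Platform team
P1: the Product team 155/511 = 30.3%, the Platform team 111/433 = 25.6% → the Product team
P2: the Product team 94/101 = 93.1%, the Platform team 139/160 = 86.9% → the Product team
Overall: the Product team 565/2763 = 20.4%, the Platform team 715/2415 = 29.6% → the Platform team
Neither sweeps: the Product team wins 2 of 3 groups, the Platform team wins 1. The Platform team wins overall but not every group — no Simpson reversal.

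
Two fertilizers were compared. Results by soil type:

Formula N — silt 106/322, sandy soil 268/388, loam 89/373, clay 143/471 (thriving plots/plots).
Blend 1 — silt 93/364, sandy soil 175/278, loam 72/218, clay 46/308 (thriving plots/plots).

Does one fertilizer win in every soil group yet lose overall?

No

Silt: Formula N 106/322 = 32.9%, Blend 1 93/364 = 25.5% → Formula N
Sandy soil: Formula N 268/388 = 69.1%, Blend 1 175/278 = 62.9% → Formula N
Loam: Formula N 89/373 = 23.9%, Blend 1 72/218 = 33.0% → Blend 1
Clay: Formula N 143/471 = 30.4%, Blend 1 46/308 = 14.9% → Formula N
Overall: Formula N 606/1554 = 39.0%, Blend 1 386/1168 = 33.0% → Formula N
Neither sweeps: Formula N wins 3 of 4 groups, Blend 1 wins 1. Formula N wins overall but not every group — no Simpson reversal.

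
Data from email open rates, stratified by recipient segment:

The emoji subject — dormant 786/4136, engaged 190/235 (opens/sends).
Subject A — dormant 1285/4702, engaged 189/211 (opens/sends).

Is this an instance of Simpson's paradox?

Dormant: the emoji subject 786/4136 = 19.0%, Subject A 1285/4702 = 27.3% → Subject A
Engaged: the emoji subject 190/235 = 80.9%, Subject A 189/211 = 89.6% → Subject A
Overall: the emoji subject 976/4371 = 22.3%, Subject A 1474/4913 = 30.0% → Subject A
Subject A wins overall and in every recipient group — no reversal.

No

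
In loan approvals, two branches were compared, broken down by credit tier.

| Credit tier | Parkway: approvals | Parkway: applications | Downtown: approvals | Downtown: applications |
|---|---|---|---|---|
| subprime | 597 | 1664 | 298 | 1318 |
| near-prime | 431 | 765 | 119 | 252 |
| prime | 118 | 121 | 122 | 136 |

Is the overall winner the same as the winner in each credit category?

Yes

Subprime: Parkway 597/1664 = 35.9%, Downtown 298/1318 = 22.6% → Parkway
Near-prime: Parkway 431/765 = 56.3%, Downtown 119/252 = 47.2% → Parkway
Prime: Parkway 118/121 = 97.5%, Downtown 122/136 = 89.7% → Parkway
Overall: Parkway 1146/2550 = 44.9%, Downtown 539/1706 = 31.6% → Parkway
Parkway wins overall and in every credit group — no reversal.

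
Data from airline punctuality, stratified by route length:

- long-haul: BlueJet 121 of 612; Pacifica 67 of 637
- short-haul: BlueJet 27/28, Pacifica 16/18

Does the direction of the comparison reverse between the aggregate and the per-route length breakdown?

No

Long-haul: BlueJet 121/612 = 19.8%, Pacifica 67/637 = 10.5% → BlueJet
Short-haul: BlueJet 27/28 = 96.4%, Pacifica 16/18 = 88.9% → BlueJet
Overall: BlueJet 148/640 = 23.1%, Pacifica 83/655 = 12.7% → BlueJet
BlueJet wins overall and in every route group — no reversal.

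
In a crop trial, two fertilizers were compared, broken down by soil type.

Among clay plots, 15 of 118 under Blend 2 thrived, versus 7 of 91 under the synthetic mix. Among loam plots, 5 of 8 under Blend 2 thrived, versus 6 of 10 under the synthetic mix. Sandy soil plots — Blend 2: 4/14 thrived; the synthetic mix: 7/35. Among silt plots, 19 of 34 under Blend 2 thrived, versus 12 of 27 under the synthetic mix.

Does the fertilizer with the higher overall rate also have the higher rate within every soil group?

Clay: Blend 2 15/118 = 12.7%, the synthetic mix 7/91 = 7.7% → Blend 2
Loam: Blend 2 5/8 = 62.5%, the synthetic mix 6/10 = 60.0% → Blend 2
Sandy soil: Blend 2 4/14 = 28.6%, the synthetic mix 7/35 = 20.0% → Blend 2
Silt: Blend 2 19/34 = 55.9%, the synthetic mix 12/27 = 44.4% → Blend 2
Overall: Blend 2 43/174 = 24.7%, the synthetic mix 32/163 = 19.6% → Blend 2
Blend 2 wins overall and in every soil group — no reversal.

Yes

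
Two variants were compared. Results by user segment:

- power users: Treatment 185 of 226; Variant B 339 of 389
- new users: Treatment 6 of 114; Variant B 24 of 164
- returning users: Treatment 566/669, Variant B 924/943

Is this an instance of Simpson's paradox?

No

Power users: Treatment 185/226 = 81.9%, Variant B 339/389 = 87.1% → Variant B
New users: Treatment 6/114 = 5.3%, Variant B 24/164 = 14.6% → Variant B
Returning users: Treatment 566/669 = 84.6%, Variant B 924/943 = 98.0% → Variant B
Overall: Treatment 757/1009 = 75.0%, Variant B 1287/1496 = 86.0% → Variant B
Variant B wins overall and in every user group — no reversal.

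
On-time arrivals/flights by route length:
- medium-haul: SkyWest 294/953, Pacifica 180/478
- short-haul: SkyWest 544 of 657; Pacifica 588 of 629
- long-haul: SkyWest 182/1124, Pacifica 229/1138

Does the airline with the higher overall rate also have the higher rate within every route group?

Yes

Medium-haul: SkyWest 294/953 = 30.8%, Pacifica 180/478 = 37.7% → Pacifica
Short-haul: SkyWest 544/657 = 82.8%, Pacifica 588/629 = 93.5% → Pacifica
Long-haul: SkyWest 182/1124 = 16.2%, Pacifica 229/1138 = 20.1% → Pacifica
Overall: SkyWest 1020/2734 = 37.3%, Pacifica 997/2245 = 44.4% → Pacifica
Pacifica wins overall and in every route group — no reversal.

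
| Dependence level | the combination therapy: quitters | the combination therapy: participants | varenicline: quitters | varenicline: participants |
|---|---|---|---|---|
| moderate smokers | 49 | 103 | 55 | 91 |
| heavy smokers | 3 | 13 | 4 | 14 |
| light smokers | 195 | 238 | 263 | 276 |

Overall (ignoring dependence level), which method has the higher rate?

varenicline

Moderate smokers: the combination therapy 49/103 = 47.6%, varenicline 55/91 = 60.4% → varenicline
Heavy smokers: the combination therapy 3/13 = 23.1%, varenicline 4/14 = 28.6% → varenicline
Light smokers: the combination therapy 195/238 = 81.9%, varenicline 263/276 = 95.3% → varenicline
Overall: the combination therapy 247/354 = 69.8%, varenicline 322/381 = 84.5% → varenicline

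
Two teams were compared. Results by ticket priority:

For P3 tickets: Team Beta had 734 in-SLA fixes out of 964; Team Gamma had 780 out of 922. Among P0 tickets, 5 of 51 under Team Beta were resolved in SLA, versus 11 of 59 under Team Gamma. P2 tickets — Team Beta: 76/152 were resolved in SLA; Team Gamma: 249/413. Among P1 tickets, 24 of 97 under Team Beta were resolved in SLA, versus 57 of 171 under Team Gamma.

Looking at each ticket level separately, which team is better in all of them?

P3: Team Beta 734/964 = 76.1%, Team Gamma 780/922 = 84.6% → Team Gamma
P0: Team Beta 5/51 = 9.8%, Team Gamma 11/59 = 18.6% → Team Gamma
P2: Team Beta 76/152 = 50.0%, Team Gamma 249/413 = 60.3% → Team Gamma
P1: Team Beta 24/97 = 24.7%, Team Gamma 57/171 = 33.3% → Team Gamma
Team Gamma has the higher rate in all 4 groups.

Team Gamma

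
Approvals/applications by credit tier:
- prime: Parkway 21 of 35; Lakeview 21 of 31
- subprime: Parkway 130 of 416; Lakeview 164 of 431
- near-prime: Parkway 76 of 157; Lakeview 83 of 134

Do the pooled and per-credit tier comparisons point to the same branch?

Yes

Prime: Parkway 21/35 = 60.0%, Lakeview 21/31 = 67.7% → Lakeview
Subprime: Parkway 130/416 = 31.2%, Lakeview 164/431 = 38.1% → Lakeview
Near-prime: Parkway 76/157 = 48.4%, Lakeview 83/134 = 61.9% → Lakeview
Overall: Parkway 227/608 = 37.3%, Lakeview 268/596 = 45.0% → Lakeview
Lakeview wins overall and in every credit group — no reversal.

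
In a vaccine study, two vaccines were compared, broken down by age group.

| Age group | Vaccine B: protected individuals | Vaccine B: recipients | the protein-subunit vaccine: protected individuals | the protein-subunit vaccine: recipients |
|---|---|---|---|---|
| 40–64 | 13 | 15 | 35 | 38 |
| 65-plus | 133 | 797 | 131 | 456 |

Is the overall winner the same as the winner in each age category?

40–64: Vaccine B 13/15 = 86.7%, the protein-subunit vaccine 35/38 = 92.1% → the protein-subunit vaccine
65-plus: Vaccine B 133/797 = 16.7%, the protein-subunit vaccine 131/456 = 28.7% → the protein-subunit vaccine
Overall: Vaccine B 146/812 = 18.0%, the protein-subunit vaccine 166/494 = 33.6% → the protein-subunit vaccine
The protein-subunit vaccine wins overall and in every age group — no reversal.

Yes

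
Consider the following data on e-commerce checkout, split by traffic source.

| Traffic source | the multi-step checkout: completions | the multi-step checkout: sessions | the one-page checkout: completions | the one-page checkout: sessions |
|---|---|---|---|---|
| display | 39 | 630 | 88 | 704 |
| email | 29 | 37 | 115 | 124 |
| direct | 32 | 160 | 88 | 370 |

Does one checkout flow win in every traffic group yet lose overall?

No

Display: the multi-step checkout 39/630 = 6.2%, the one-page checkout 88/704 = 12.5% → the one-page checkout
Email: the multi-step checkout 29/37 = 78.4%, the one-page checkout 115/124 = 92.7% → the one-page checkout
Direct: the multi-step checkout 32/160 = 20.0%, the one-page checkout 88/370 = 23.8% → the one-page checkout
Overall: the multi-step checkout 100/827 = 12.1%, the one-page checkout 291/1198 = 24.3% → the one-page checkout
The one-page checkout wins overall and in every traffic group — no reversal.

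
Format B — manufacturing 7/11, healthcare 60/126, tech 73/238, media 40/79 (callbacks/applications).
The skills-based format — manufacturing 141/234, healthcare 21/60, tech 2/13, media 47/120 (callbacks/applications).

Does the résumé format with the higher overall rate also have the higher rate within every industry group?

No

Manufacturing: Format B 7/11 = 63.6%, the skills-based format 141/234 = 60.3% → Format B
Healthcare: Format B 60/126 = 47.6%, the skills-based format 21/60 = 35.0% → Format B
Tech: Format B 73/238 = 30.7%, the skills-based format 2/13 = 15.4% → Format B
Media: Format B 40/79 = 50.6%, the skills-based format 47/120 = 39.2% → Format B
Overall: Format B 180/454 = 39.6%, the skills-based format 211/427 = 49.4% → the skills-based format
Format B wins each industry group but the skills-based format wins overall — the comparison reverses. Format B's applications skew toward tech, which has a lower base rate.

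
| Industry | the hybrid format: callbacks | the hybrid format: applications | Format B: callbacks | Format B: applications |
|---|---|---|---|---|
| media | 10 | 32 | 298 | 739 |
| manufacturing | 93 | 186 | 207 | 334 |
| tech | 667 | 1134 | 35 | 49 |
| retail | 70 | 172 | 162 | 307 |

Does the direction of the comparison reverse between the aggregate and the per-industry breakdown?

Yes

Media: the hybrid format 10/32 = 31.2%, Format B 298/739 = 40.3% → Format B
Manufacturing: the hybrid format 93/186 = 50.0%, Format B 207/334 = 62.0% → Format B
Tech: the hybrid format 667/1134 = 58.8%, Format B 35/49 = 71.4% → Format B
Retail: the hybrid format 70/172 = 40.7%, Format B 162/307 = 52.8% → Format B
Overall: the hybrid format 840/1524 = 55.1%, Format B 702/1429 = 49.1% → the hybrid format
Format B wins each industry group but the hybrid format wins overall — the comparison reverses. Format B's applications skew toward media, which has a lower base rate.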